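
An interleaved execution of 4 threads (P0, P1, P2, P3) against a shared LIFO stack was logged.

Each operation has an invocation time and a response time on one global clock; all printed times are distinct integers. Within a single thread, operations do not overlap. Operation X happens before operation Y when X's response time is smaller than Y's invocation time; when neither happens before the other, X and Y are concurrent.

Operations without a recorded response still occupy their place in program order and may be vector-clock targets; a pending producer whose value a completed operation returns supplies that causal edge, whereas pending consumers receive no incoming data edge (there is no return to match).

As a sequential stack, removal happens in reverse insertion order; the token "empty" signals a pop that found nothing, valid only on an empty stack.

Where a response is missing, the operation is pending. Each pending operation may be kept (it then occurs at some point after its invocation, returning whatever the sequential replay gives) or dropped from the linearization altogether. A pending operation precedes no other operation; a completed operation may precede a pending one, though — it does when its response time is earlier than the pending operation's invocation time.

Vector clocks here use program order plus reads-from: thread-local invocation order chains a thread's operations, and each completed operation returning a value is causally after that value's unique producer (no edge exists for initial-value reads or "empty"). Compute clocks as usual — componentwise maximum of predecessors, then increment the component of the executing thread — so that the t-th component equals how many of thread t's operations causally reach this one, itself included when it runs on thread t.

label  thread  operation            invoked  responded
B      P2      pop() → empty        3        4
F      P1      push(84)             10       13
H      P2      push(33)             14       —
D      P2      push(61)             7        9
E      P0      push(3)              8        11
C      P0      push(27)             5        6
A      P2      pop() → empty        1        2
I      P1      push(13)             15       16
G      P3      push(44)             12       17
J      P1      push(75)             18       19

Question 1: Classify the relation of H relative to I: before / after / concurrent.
concurrent

H spans [14,…), I spans [15,16]
the intervals overlap in both directions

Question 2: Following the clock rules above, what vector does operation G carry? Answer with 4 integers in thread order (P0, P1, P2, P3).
(0, 0, 0, 1)

no predecessors for G (invoked 12): P3 increments from zero → (0, 0, 0, 1)
no predecessors for A (invoked 1): P2 increments from zero → (0, 0, 1, 0)
no predecessors for F (invoked 10): P1 increments from zero → (0, 1, 0, 0)
no predecessors for C (invoked 5): P0 increments from zero → (1, 0, 0, 0)
B, invoked 3, takes VC(A)=(0, 0, 1, 0) under max, adds 1 for P2 → (0, 0, 2, 0)
I, invoked 15, takes VC(F)=(0, 1, 0, 0) under max, adds 1 for P1 → (0, 2, 0, 0)
E, invoked 8, takes VC(C)=(1, 0, 0, 0) under max, adds 1 for P0 → (2, 0, 0, 0)
D, invoked 7, takes VC(B)=(0, 0, 2, 0) under max, adds 1 for P2 → (0, 0, 3, 0)
J, invoked 18, takes VC(I)=(0, 2, 0, 0) under max, adds 1 for P1 → (0, 3, 0, 0)
H, invoked 14, takes VC(D)=(0, 0, 3, 0) under max, adds 1 for P2 → (0, 0, 4, 0)
target: VC(G) = (0, 0, 0, 1)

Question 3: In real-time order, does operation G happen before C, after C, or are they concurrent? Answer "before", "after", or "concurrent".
after

G spans [12,17], C spans [5,6]
resp(C)=6 < inv(G)=12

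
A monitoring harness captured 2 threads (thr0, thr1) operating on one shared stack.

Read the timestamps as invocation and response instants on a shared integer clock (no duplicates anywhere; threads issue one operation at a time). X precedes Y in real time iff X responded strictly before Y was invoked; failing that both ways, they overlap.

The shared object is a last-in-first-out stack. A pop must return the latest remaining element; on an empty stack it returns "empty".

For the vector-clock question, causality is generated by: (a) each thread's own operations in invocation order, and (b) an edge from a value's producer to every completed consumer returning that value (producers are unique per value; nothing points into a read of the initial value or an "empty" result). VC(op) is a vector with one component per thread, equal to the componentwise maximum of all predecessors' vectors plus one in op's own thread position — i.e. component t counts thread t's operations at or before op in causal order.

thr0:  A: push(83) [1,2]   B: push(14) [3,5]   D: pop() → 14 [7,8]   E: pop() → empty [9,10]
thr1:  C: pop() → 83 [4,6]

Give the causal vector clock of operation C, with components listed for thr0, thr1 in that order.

root op A, invoked 1: fresh clock plus thr0's own tick → (1, 0)
C, invoked 4, takes VC(A)=(1, 0) under max, adds 1 for thr1 → (1, 1)
B, invoked 3, takes VC(A)=(1, 0) under max, adds 1 for thr0 → (2, 0)
D, invoked 7, takes VC(B)=(2, 0) under max, adds 1 for thr0 → (3, 0)
E, invoked 9, takes VC(D)=(3, 0) under max, adds 1 for thr0 → (4, 0)
target: VC(C) = (1, 1)

(1, 1)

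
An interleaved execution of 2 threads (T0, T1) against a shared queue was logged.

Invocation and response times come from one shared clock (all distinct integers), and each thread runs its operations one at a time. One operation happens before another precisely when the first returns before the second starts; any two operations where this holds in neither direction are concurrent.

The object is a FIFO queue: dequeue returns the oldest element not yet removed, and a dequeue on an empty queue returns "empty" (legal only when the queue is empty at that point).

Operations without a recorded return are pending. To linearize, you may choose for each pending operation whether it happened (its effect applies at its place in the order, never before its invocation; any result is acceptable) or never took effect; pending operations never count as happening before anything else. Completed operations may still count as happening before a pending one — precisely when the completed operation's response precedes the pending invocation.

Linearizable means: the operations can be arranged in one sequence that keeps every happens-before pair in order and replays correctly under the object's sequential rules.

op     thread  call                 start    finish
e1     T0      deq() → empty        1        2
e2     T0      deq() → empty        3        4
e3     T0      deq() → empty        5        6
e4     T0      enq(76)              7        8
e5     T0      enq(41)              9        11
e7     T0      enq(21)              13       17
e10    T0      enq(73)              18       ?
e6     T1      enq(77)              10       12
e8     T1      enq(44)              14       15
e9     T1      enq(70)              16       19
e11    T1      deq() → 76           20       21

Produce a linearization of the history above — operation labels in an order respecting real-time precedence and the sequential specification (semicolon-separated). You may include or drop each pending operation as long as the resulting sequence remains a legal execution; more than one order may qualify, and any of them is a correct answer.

1. e1 deq() → empty, leaving queue <>
2. e2 deq() → empty, leaving queue <>
3. e3 deq() → empty, leaving queue <>
4. e4 enq(76), leaving queue <76>
5. e5 enq(41), leaving queue <76,41>
6. e6 enq(77), leaving queue <76,41,77>
7. e7 enq(21), leaving queue <76,41,77,21>
8. e8 enq(44), leaving queue <76,41,77,21,44>
9. e9 enq(70), leaving queue <76,41,77,21,44,70>
10. e10 enq(73) (pending, included), leaving queue <76,41,77,21,44,70,73>
11. e11 deq() → 76, leaving queue <41,77,21,44,70,73>

e1; e2; e3; e4; e5; e6; e7; e8; e9; e10; e11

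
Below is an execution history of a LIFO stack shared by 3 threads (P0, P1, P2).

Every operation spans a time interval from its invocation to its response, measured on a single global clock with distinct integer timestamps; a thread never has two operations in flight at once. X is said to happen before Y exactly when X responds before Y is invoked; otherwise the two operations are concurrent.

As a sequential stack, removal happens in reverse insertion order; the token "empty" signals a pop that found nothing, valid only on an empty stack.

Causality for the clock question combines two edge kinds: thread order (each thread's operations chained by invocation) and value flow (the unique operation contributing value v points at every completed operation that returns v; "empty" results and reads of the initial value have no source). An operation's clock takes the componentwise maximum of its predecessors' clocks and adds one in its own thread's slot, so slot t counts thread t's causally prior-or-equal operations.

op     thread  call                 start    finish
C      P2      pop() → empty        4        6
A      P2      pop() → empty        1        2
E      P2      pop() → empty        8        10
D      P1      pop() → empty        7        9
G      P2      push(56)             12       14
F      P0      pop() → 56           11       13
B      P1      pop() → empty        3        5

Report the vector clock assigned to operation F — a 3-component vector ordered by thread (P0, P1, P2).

root op A, invoked 1: fresh clock plus P2's own tick → (0, 0, 1)
root op B, invoked 3: fresh clock plus P1's own tick → (0, 1, 0)
invoked at 4, C merges VC(A)=(0, 0, 1) and bumps P2's slot → (0, 0, 2)
invoked at 7, D merges VC(B)=(0, 1, 0) and bumps P1's slot → (0, 2, 0)
invoked at 8, E merges VC(C)=(0, 0, 2) and bumps P2's slot → (0, 0, 3)
invoked at 12, G merges VC(E)=(0, 0, 3) and bumps P2's slot → (0, 0, 4)
invoked at 11, F merges VC(G)=(0, 0, 4) and bumps P0's slot → (1, 0, 4)
target: VC(F) = (1, 0, 4)

(1, 0, 4)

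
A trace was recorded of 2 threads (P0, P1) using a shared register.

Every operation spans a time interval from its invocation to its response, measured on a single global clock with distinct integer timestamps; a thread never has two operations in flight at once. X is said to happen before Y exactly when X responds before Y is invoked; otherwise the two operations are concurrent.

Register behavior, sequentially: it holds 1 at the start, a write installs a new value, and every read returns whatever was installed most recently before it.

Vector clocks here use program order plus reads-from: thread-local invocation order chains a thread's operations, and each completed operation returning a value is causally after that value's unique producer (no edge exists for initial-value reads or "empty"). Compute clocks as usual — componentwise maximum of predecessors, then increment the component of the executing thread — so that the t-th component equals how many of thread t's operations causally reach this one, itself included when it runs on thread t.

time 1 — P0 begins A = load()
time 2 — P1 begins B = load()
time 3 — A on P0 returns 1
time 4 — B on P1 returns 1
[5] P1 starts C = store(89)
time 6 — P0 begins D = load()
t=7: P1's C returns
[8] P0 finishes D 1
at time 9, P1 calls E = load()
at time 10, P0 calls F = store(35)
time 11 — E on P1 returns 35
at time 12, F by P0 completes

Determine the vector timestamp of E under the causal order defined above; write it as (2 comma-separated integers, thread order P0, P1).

(3, 3)

B, invoked 2, has no incoming edges; only P1's bump applies → (0, 1)
A, invoked 1, has no incoming edges; only P0's bump applies → (1, 0)
merge at C (invoked 5): VC(B)=(0, 1), own-thread bump on P1 → (0, 2)
merge at D (invoked 6): VC(A)=(1, 0), own-thread bump on P0 → (2, 0)
merge at F (invoked 10): VC(D)=(2, 0), own-thread bump on P0 → (3, 0)
merge at E (invoked 9): VC(C)=(0, 2), VC(F)=(3, 0), own-thread bump on P1 → (3, 3)
target: VC(E) = (3, 3)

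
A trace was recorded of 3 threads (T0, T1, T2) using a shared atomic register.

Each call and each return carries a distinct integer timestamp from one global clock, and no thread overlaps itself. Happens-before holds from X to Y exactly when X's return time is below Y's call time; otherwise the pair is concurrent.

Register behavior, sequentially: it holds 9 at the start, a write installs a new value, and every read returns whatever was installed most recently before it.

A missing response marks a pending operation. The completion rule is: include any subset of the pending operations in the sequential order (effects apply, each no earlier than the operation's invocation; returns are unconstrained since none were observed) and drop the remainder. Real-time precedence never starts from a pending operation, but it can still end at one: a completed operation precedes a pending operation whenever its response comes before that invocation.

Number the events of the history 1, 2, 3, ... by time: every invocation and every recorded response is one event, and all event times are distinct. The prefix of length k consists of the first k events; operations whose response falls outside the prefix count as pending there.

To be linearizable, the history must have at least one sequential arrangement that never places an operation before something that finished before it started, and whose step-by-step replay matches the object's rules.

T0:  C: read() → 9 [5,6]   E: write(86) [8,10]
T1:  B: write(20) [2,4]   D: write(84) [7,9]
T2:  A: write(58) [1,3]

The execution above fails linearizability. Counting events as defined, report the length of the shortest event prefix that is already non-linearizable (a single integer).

6

events 1..5 are still linearizable — one witness is A, B:
after step 1 (A write(58)): value 58
after step 2 (B write(20)): value 20
adding event 6 (C responds at 6) leaves no legal real-time order
e.g. A, B, C: illegal at step 3, since C read() → 9 cannot apply there
e.g. B, A, C: illegal at step 3, since C read() → 9 cannot apply there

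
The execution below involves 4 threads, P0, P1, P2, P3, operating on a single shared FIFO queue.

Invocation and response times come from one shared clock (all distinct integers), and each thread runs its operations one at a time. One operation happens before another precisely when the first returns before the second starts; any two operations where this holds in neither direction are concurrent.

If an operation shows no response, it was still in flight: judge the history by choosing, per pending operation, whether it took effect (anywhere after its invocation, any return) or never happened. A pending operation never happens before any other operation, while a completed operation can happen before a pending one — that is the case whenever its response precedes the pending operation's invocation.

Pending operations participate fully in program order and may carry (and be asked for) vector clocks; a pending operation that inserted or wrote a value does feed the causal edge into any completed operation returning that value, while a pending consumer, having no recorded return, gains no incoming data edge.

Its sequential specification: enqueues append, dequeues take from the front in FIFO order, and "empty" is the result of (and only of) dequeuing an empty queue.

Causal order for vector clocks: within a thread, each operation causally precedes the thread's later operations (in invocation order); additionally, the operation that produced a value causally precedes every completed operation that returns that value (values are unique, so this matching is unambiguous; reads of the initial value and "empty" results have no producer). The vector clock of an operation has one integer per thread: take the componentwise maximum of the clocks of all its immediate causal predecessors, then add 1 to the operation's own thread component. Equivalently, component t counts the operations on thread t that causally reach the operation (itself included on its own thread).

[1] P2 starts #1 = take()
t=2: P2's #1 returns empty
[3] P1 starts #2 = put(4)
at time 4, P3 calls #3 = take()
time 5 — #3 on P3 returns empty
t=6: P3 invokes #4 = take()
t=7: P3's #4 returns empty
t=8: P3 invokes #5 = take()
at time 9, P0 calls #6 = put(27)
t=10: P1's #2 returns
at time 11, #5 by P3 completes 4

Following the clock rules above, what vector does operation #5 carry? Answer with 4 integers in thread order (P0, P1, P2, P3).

no predecessors for #3 (invoked 4): P3 increments from zero → (0, 0, 0, 1)
no predecessors for #1 (invoked 1): P2 increments from zero → (0, 0, 1, 0)
no predecessors for #2 (invoked 3): P1 increments from zero → (0, 1, 0, 0)
no predecessors for #6 (invoked 9): P0 increments from zero → (1, 0, 0, 0)
from VC(#3)=(0, 0, 0, 1), #4 (invoked 6) maxes components and bumps P3 → (0, 0, 0, 2)
from VC(#2)=(0, 1, 0, 0), VC(#4)=(0, 0, 0, 2), #5 (invoked 8) maxes components and bumps P3 → (0, 1, 0, 3)
target: VC(#5) = (0, 1, 0, 3)

(0, 1, 0, 3)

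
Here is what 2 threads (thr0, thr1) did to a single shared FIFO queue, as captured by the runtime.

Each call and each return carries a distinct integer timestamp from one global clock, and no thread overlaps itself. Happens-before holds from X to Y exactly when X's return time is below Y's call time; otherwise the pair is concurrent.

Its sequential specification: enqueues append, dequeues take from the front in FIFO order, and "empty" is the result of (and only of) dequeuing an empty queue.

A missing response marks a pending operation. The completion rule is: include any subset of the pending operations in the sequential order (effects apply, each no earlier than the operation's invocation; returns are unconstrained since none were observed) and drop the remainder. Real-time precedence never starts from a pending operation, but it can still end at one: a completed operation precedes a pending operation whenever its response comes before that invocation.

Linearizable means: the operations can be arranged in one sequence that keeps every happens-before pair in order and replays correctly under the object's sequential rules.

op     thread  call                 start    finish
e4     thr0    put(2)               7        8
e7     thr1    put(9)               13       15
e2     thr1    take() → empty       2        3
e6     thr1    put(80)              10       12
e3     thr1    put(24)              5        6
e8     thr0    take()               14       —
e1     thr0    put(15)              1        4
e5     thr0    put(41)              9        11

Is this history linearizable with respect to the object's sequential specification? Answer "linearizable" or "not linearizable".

one valid linearization: e2, e1, e3, e4, e5, e6, e7
step 1: e2 take() → empty — queue <>
step 2: e1 put(15) — queue <15>
step 3: e3 put(24) — queue <15,24>
step 4: e4 put(2) — queue <15,24,2>
step 5: e5 put(41) — queue <15,24,2,41>
step 6: e6 put(80) — queue <15,24,2,41,80>
step 7: e7 put(9) — queue <15,24,2,41,80,9>

linearizable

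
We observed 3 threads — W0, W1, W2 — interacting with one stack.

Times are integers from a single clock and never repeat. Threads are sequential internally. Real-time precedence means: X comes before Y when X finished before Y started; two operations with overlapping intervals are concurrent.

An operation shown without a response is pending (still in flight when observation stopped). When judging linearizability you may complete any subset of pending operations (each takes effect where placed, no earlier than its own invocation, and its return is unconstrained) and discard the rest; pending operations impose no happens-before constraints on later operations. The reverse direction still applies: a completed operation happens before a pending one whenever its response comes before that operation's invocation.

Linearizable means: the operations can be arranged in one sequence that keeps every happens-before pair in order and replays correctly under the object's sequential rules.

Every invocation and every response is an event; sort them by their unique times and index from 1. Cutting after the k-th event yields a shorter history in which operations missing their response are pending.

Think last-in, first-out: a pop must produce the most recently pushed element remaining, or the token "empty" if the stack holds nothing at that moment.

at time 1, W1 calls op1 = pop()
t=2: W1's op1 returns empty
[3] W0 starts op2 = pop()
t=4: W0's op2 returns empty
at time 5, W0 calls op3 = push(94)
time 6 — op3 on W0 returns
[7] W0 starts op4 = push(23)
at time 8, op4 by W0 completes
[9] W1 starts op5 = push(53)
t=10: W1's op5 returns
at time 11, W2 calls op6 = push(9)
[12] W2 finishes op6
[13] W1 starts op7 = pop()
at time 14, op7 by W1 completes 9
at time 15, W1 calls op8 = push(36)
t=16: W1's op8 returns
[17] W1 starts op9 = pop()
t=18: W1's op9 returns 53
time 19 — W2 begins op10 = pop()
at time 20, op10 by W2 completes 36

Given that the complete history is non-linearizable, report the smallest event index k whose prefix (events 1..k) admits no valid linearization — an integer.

events 1..17 are linearizable; a witness order is op1, op2, op3, op4, op5, op6, op7, op8:
step 1: op1 pop() → empty — stack <>
step 2: op2 pop() → empty — stack <>
step 3: op3 push(94) — stack <94>
step 4: op4 push(23) — stack <94,23>
step 5: op5 push(53) — stack <94,23,53>
step 6: op6 push(9) — stack <94,23,53,9>
step 7: op7 pop() → 9 — stack <94,23,53>
step 8: op8 push(36) — stack <94,23,53,36>
once event 18 joins (op9's response, time 18), exhaustive search finds no witness
sample order op1, op2, op3, op4, op5, op6, op7, op8, op9 stalls at step 9 — op9 pop() → 53 has no legal effect

18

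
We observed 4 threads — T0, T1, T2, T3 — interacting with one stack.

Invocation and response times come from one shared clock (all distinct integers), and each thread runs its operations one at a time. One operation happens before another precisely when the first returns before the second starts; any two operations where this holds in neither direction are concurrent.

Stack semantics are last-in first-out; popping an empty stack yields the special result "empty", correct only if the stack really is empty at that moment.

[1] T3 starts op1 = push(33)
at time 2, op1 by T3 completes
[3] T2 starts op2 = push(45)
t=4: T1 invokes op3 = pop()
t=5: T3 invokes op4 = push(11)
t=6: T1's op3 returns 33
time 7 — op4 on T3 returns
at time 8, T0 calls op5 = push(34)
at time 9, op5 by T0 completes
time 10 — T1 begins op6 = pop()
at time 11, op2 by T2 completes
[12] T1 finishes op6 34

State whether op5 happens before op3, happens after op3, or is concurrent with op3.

after

op5 spans [8,9], op3 spans [4,6]
resp(op3)=6 < inv(op5)=8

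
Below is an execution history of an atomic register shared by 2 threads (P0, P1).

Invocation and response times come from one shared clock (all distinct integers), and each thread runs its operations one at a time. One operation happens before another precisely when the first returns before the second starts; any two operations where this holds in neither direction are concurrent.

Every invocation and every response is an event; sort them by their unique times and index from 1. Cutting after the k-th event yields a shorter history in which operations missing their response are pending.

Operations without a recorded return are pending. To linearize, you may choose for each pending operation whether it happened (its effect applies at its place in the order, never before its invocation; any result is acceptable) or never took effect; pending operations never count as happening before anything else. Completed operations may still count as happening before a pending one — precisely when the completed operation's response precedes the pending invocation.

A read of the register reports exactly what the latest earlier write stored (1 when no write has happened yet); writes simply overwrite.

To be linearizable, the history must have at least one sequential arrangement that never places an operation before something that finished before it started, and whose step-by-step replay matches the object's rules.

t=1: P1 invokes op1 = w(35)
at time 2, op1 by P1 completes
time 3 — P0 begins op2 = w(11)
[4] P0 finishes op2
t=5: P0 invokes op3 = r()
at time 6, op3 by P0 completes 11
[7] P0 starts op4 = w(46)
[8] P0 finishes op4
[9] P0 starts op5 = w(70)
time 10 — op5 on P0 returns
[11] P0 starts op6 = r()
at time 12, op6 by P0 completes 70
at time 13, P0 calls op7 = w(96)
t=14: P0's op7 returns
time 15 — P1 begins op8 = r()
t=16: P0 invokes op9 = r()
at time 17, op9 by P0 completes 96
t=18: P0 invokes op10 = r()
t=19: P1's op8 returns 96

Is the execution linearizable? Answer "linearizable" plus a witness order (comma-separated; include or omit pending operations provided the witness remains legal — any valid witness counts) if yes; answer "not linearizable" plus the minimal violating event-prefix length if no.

linearizable — witness: op1, op2, op3, op4, op5, op6, op7, op8, op9

1. op1 w(35), leaving value 35
2. op2 w(11), leaving value 11
3. op3 r() → 11, leaving value 11
4. op4 w(46), leaving value 46
5. op5 w(70), leaving value 70
6. op6 r() → 70, leaving value 70
7. op7 w(96), leaving value 96
8. op8 r() → 96, leaving value 96
9. op9 r() → 96, leaving value 96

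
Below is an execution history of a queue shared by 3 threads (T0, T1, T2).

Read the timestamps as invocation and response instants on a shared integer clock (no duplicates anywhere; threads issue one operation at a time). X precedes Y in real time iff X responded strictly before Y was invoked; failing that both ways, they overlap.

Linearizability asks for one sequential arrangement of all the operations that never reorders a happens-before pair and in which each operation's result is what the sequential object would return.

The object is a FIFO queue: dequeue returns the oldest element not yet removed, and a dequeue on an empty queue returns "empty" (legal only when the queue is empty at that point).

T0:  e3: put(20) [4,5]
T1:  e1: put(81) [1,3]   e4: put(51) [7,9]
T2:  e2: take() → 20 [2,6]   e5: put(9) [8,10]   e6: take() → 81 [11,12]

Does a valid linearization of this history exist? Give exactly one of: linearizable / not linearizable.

through event 5 a valid linearization exists; event 6 (e2 responding at time 6) ends that
every one of the 3 real-time-consistent orders over 3 completed queue ops fails the sequential spec
e.g. e1, e2, e3: illegal at step 2, since e2 take() → 20 cannot apply there
e.g. e1, e3, e2: illegal at step 3, since e2 take() → 20 cannot apply there

not linearizable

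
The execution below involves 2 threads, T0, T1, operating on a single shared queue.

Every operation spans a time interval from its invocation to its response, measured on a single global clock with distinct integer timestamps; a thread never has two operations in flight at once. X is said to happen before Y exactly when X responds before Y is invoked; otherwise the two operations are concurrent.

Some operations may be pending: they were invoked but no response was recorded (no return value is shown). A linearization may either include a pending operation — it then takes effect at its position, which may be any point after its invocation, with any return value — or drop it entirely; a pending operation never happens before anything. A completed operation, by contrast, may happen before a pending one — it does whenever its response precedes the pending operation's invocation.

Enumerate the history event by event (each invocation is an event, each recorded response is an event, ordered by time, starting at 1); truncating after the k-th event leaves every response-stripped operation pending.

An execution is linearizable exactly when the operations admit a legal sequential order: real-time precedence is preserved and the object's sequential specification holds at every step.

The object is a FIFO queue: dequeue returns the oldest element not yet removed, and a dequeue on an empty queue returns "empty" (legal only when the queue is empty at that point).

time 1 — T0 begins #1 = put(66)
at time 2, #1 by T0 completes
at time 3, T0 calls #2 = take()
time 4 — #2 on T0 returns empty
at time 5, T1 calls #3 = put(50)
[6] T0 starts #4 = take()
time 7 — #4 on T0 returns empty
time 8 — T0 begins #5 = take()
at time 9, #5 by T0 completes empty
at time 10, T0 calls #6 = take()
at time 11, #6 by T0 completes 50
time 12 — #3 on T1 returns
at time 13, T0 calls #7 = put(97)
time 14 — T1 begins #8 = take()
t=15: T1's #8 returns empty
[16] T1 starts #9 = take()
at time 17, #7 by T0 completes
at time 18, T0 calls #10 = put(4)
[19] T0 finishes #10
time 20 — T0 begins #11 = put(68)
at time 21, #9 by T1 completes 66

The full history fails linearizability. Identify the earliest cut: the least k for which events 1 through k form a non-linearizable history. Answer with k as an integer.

4

a valid linearization of events 1..3 exists, for instance #1:
after step 1 (#1 put(66)): queue <66>
at event 4 (#2's time-4 response) nothing linearizes any more
for example #1, #2 fails at step 2: #2 take() → empty is not legal there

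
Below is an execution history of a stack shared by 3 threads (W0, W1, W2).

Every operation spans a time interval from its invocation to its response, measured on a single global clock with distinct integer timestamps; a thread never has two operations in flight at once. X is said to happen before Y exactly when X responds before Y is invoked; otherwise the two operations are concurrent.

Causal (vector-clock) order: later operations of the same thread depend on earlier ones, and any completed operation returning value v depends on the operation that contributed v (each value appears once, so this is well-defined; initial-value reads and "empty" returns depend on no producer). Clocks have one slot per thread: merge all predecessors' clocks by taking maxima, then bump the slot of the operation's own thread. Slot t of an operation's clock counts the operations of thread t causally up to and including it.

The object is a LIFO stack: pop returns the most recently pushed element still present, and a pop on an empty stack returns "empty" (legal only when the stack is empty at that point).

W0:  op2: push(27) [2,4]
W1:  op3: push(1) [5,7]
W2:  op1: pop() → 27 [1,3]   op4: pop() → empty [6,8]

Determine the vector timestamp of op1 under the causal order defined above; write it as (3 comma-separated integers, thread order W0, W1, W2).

VC(op3, invoked at 5): no causal predecessors; +1 on W1 → (0, 1, 0)
VC(op2, invoked at 2): no causal predecessors; +1 on W0 → (1, 0, 0)
merge at op1 (invoked 1): VC(op2)=(1, 0, 0), own-thread bump on W2 → (1, 0, 1)
merge at op4 (invoked 6): VC(op1)=(1, 0, 1), own-thread bump on W2 → (1, 0, 2)
target: VC(op1) = (1, 0, 1)

(1, 0, 1)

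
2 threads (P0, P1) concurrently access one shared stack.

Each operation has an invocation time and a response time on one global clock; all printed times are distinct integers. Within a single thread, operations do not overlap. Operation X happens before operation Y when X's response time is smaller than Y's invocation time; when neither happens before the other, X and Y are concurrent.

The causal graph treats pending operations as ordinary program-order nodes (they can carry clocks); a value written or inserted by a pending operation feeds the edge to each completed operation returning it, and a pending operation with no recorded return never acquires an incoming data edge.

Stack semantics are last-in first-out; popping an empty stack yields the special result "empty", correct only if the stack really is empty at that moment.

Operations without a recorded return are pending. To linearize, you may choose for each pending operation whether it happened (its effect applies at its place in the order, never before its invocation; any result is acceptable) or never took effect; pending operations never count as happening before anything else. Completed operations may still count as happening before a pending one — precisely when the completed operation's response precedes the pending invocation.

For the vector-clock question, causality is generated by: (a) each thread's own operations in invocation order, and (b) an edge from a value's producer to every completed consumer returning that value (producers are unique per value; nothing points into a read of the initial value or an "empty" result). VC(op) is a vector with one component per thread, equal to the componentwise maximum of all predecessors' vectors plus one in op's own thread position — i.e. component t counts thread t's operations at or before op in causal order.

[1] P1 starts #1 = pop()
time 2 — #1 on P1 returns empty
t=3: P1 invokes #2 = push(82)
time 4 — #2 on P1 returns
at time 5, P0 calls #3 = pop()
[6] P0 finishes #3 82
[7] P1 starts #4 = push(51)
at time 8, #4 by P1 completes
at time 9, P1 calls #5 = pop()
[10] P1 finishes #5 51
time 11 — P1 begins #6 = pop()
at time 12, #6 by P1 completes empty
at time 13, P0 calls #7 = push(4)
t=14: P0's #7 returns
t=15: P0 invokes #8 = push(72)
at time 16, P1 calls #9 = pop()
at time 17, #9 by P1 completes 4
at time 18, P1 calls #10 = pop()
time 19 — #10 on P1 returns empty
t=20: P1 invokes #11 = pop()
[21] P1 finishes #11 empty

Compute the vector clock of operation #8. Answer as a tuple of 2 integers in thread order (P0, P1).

(3, 2)

no predecessors for #1 (invoked 1): P1 increments from zero → (0, 1)
VC(#2, invoked at 3): max of VC(#1)=(0, 1), then +1 on thread P1 → (0, 2)
VC(#4, invoked at 7): max of VC(#2)=(0, 2), then +1 on thread P1 → (0, 3)
VC(#3, invoked at 5): max of VC(#2)=(0, 2), then +1 on thread P0 → (1, 2)
VC(#5, invoked at 9): max of VC(#4)=(0, 3), then +1 on thread P1 → (0, 4)
VC(#7, invoked at 13): max of VC(#3)=(1, 2), then +1 on thread P0 → (2, 2)
VC(#6, invoked at 11): max of VC(#5)=(0, 4), then +1 on thread P1 → (0, 5)
VC(#8, invoked at 15): max of VC(#7)=(2, 2), then +1 on thread P0 → (3, 2)
VC(#9, invoked at 16): max of VC(#6)=(0, 5), VC(#7)=(2, 2), then +1 on thread P1 → (2, 6)
VC(#10, invoked at 18): max of VC(#9)=(2, 6), then +1 on thread P1 → (2, 7)
VC(#11, invoked at 20): max of VC(#10)=(2, 7), then +1 on thread P1 → (2, 8)
target: VC(#8) = (3, 2)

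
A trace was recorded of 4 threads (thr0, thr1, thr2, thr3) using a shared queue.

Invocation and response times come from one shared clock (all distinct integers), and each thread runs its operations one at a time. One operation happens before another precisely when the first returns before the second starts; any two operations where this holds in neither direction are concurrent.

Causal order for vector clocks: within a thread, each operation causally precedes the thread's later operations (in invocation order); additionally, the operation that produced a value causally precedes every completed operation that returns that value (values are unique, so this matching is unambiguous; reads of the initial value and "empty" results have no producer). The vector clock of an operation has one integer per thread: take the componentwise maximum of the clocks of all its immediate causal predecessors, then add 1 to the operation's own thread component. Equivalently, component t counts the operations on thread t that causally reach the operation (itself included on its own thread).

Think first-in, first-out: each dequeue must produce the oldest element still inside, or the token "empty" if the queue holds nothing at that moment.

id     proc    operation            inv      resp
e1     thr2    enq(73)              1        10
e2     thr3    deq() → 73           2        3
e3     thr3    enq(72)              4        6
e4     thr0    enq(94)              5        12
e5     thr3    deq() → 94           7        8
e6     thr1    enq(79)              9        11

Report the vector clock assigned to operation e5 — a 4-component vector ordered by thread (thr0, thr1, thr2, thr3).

(1, 0, 1, 3)

VC(e1, invoked at 1): no causal predecessors; +1 on thr2 → (0, 0, 1, 0)
VC(e6, invoked at 9): no causal predecessors; +1 on thr1 → (0, 1, 0, 0)
VC(e4, invoked at 5): no causal predecessors; +1 on thr0 → (1, 0, 0, 0)
VC(e2, invoked at 2): max of VC(e1)=(0, 0, 1, 0), then +1 on thread thr3 → (0, 0, 1, 1)
VC(e3, invoked at 4): max of VC(e2)=(0, 0, 1, 1), then +1 on thread thr3 → (0, 0, 1, 2)
VC(e5, invoked at 7): max of VC(e3)=(0, 0, 1, 2), VC(e4)=(1, 0, 0, 0), then +1 on thread thr3 → (1, 0, 1, 3)
target: VC(e5) = (1, 0, 1, 3)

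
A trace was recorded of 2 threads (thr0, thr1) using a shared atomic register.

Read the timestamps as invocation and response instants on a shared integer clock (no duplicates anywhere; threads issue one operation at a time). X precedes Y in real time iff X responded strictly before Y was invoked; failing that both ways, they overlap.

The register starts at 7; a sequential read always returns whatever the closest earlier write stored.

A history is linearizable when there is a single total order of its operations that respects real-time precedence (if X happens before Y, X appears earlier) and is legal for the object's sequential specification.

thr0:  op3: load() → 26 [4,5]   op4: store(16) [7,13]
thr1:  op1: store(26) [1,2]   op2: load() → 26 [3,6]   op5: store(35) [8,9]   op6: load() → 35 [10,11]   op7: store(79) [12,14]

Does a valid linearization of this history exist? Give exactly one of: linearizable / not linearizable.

witness order: op1, op2, op3, op4, op5, op6, op7
1. op1 store(26), leaving value 26
2. op2 load() → 26, leaving value 26
3. op3 load() → 26, leaving value 26
4. op4 store(16), leaving value 16
5. op5 store(35), leaving value 35
6. op6 load() → 35, leaving value 35
7. op7 store(79), leaving value 79

linearizable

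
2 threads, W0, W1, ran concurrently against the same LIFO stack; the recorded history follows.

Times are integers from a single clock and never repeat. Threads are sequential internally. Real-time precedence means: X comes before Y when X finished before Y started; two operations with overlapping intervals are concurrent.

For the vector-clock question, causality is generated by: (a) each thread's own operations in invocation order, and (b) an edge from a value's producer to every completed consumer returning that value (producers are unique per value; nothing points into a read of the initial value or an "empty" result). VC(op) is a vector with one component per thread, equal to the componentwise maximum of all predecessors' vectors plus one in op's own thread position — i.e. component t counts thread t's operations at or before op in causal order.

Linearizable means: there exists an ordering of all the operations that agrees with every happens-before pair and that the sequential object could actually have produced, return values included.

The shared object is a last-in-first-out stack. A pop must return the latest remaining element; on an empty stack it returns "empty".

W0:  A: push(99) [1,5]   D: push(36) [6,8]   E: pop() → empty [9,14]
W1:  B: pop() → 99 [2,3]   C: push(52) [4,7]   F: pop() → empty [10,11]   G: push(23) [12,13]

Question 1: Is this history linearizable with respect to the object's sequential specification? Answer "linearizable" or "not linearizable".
not linearizable

the violation lands at event 11, F's response at time 11: events 1..10 linearize, events 1..11 do not
every one of the 5 real-time-consistent orders over 5 completed LIFO stack ops fails the sequential spec
completion choices over the 1 pending operation (E) were checked; none helps
e.g. A, B, C, D, F (pending dropped): illegal at step 5, since F pop() → empty cannot apply there
e.g. A, B, D, C, F (pending dropped): illegal at step 5, since F pop() → empty cannot apply there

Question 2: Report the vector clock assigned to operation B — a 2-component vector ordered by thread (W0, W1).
Answer: (1, 1)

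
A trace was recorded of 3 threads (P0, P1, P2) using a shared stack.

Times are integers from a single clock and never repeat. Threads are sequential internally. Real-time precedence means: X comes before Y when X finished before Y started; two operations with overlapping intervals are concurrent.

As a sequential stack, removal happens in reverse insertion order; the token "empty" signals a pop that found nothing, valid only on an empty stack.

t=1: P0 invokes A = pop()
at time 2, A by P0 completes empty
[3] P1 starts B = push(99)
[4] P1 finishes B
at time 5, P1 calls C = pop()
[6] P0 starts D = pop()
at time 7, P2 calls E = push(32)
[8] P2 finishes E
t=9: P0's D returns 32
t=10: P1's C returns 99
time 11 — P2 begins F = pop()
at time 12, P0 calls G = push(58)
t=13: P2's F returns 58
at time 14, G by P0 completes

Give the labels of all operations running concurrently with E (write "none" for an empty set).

C, D

E spans [7,8]: anything still running between times 7 and 8 counts as concurrent
A [1,2]: before
B [3,4]: before
C [5,10]: concurrent
D [6,9]: concurrent
F [11,13]: after
G [12,14]: after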